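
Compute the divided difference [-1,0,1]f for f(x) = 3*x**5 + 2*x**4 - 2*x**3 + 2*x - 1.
2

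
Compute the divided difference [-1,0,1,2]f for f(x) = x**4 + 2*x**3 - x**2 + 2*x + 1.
4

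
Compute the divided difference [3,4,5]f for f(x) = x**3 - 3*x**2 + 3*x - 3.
9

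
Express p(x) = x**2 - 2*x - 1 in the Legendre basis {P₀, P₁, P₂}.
(-2/3)P₀ + (-2)P₁ + (2/3)P₂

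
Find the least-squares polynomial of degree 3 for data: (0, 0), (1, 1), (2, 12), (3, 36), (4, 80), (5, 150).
-8/63 + (-337/378)x + (379/252)x² + (101/108)x³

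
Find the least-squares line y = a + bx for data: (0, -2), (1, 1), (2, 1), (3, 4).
a = -17/10, b = 9/5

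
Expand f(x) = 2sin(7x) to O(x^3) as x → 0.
14*x + O(x**3)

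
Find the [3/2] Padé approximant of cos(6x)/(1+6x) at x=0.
(126*x**3 - 21*x**2 - 6*x + 1)/(1 - 39*x**2)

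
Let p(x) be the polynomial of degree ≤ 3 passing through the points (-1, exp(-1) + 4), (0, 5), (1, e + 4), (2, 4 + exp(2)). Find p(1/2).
(-1 + e*(-exp(2) + 9*e + 73))*exp(-1)/16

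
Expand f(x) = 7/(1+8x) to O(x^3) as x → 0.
7 - 56*x + 448*x**2 + O(x**3)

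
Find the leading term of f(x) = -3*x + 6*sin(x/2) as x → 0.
-x**3/8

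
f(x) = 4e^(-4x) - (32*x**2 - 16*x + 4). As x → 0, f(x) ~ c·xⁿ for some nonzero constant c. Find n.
3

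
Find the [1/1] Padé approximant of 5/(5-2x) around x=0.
1/(1 - 2*x/5)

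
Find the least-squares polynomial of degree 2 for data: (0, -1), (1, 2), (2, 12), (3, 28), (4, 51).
-36/35 + (-1/7)x + (23/7)x²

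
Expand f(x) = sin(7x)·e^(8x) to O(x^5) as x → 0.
7*x + 56*x**2 + 1001*x**3/6 + 140*x**4 + O(x**5)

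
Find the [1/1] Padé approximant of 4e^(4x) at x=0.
(8*x + 4)/(1 - 2*x)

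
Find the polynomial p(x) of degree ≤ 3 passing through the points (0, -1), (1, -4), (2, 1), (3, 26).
2*x**3 - 2*x**2 - 3*x - 1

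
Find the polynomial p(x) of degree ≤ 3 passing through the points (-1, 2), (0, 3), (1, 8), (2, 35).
3*x**3 + 2*x**2 + 3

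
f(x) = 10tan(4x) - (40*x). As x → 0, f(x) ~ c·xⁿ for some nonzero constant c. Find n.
3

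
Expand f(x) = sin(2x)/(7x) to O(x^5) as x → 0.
2/7 - 4*x**2/21 + 4*x**4/105 + O(x**5)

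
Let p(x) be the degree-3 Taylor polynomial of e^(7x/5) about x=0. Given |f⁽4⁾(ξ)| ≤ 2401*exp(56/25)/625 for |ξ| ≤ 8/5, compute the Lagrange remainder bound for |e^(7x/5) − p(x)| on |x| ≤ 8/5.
1229312*exp(56/25)/1171875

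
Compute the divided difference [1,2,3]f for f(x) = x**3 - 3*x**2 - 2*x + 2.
3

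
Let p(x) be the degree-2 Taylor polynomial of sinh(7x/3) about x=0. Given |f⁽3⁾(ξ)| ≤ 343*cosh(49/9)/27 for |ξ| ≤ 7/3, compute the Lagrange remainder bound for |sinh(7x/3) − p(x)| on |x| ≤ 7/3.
117649*cosh(49/9)/4374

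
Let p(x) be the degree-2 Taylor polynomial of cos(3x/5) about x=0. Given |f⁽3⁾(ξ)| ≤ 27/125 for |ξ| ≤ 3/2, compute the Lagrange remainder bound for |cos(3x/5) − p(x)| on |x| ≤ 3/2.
243/2000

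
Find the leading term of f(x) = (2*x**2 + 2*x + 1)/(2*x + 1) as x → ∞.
x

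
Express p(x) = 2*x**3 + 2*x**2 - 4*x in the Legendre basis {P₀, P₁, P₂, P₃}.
(2/3)P₀ + (-14/5)P₁ + (4/3)P₂ + (4/5)P₃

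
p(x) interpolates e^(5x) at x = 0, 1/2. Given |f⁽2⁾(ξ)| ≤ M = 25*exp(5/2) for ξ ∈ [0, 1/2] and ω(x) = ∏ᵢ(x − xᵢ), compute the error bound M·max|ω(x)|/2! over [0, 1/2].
25*exp(5/2)/32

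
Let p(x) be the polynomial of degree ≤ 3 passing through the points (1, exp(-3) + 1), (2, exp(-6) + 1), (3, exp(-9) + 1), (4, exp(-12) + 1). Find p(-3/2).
(-495*exp(6) - 105 + 385*exp(3) + 231*exp(9) + 16*exp(12))*exp(-12)/16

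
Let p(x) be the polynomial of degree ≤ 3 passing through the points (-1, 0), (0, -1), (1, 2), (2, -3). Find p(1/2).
3/4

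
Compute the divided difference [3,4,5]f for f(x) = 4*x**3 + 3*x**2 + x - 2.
51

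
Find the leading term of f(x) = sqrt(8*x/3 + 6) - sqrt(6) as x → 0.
2*sqrt(6)*x/9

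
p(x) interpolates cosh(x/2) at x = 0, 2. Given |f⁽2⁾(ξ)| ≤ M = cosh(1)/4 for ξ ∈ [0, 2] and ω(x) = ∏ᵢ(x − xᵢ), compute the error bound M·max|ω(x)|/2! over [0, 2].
cosh(1)/8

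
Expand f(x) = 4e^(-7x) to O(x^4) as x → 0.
4 - 28*x + 98*x**2 - 686*x**3/3 + O(x**4)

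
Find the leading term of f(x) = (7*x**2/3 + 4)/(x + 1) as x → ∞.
7*x/3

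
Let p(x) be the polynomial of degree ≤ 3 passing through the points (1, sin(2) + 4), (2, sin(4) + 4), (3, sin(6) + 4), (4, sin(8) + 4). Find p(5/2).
9*sin(4)/16 + 9*sin(6)/16 - sin(8)/16 - sin(2)/16 + 4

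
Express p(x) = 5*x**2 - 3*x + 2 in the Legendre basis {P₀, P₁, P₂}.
(11/3)P₀ + (-3)P₁ + (10/3)P₂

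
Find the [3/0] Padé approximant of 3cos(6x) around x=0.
3 - 54*x**2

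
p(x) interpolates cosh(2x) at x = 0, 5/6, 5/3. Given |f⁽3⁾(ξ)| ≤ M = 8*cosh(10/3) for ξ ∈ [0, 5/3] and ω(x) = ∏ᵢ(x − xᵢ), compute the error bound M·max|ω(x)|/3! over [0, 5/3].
125*sqrt(3)*cosh(10/3)/729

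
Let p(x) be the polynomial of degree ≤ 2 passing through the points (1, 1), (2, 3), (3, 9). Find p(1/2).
3/2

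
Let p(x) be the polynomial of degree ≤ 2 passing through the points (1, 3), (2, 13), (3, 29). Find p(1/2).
1/4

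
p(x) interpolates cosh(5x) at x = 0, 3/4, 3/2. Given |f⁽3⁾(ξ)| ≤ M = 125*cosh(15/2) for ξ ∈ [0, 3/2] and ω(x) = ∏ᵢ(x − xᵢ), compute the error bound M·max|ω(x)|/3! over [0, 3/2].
125*sqrt(3)*cosh(15/2)/64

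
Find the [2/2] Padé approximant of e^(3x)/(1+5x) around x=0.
(73*x**2/44 + 67*x/33 + 1)/(-631*x**2/132 + 133*x/33 + 1)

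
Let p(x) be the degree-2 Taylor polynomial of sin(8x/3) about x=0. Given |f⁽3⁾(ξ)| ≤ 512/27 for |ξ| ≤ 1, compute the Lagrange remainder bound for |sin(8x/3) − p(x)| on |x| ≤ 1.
256/81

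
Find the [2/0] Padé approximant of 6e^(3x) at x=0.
27*x**2 + 18*x + 6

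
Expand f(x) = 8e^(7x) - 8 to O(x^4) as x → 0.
56*x + 196*x**2 + 1372*x**3/3 + O(x**4)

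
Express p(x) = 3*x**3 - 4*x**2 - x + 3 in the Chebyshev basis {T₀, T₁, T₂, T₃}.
T₀ + (5/4)T₁ + (-2)T₂ + (3/4)T₃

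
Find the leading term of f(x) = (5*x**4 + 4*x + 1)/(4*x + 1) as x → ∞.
5*x**3/4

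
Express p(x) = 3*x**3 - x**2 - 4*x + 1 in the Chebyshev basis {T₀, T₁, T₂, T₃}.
(1/2)T₀ + (-7/4)T₁ + (-1/2)T₂ + (3/4)T₃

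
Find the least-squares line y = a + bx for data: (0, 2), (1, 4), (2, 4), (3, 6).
a = 11/5, b = 6/5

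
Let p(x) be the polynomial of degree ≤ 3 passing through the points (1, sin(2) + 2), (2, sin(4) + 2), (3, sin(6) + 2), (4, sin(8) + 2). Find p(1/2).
21*sin(6)/16 - 5*sin(8)/16 - 35*sin(4)/16 + 35*sin(2)/16 + 2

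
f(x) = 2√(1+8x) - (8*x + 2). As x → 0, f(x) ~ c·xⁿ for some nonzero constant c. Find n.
2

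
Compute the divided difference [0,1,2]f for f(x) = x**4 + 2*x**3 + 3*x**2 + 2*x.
16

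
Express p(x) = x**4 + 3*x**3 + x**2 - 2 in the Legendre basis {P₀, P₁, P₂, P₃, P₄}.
(-22/15)P₀ + (9/5)P₁ + (26/21)P₂ + (6/5)P₃ + (8/35)P₄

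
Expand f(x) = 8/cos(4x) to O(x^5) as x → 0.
8 + 64*x**2 + 1280*x**4/3 + O(x**5)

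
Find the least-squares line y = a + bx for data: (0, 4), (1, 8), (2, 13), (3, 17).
a = 39/10, b = 22/5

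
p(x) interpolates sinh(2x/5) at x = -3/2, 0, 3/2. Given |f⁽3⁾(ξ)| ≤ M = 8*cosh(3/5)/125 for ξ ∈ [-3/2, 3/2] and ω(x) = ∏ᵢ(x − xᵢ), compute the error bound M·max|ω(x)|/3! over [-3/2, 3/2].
sqrt(3)*cosh(3/5)/125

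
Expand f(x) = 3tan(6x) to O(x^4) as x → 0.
18*x + 216*x**3 + O(x**4)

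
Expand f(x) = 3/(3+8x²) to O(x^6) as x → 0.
1 - 8*x**2/3 + 64*x**4/9 + O(x**6)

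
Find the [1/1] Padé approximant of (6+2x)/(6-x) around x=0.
(x/3 + 1)/(1 - x/6)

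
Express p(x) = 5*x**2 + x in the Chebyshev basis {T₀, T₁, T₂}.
(5/2)T₀ + T₁ + (5/2)T₂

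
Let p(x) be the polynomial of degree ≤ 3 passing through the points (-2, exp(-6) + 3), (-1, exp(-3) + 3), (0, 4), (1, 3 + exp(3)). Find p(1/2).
(-5*exp(3) + 1 + (63 + 5*exp(3))*exp(6))*exp(-6)/16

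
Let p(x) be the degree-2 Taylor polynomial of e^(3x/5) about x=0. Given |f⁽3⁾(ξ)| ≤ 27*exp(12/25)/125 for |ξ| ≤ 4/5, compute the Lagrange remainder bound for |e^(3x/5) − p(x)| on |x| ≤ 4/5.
288*exp(12/25)/15625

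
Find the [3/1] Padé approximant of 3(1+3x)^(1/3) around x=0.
(-x**3 + 3*x**2 + 9*x + 3)/(2*x + 1)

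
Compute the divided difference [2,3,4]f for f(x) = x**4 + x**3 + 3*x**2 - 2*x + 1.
67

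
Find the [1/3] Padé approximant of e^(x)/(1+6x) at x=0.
(23*x/68 + 1)/(397*x**3/408 - 259*x**2/68 + 363*x/68 + 1)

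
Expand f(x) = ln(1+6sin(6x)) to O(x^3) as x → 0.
36*x - 648*x**2 + O(x**3)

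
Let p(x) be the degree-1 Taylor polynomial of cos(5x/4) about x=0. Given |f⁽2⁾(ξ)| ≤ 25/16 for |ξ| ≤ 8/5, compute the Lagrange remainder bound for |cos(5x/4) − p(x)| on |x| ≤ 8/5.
2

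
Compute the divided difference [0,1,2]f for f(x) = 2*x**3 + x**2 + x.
7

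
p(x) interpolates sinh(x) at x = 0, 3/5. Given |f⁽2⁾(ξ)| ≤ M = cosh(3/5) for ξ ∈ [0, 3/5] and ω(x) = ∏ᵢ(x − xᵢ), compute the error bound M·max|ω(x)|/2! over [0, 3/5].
9*cosh(3/5)/200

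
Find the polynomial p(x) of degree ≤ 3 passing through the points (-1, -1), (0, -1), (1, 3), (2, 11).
2*x**2 + 2*x - 1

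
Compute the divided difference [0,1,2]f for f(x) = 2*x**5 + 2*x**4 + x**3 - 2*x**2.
45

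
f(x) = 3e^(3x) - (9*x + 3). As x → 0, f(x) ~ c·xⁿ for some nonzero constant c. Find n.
2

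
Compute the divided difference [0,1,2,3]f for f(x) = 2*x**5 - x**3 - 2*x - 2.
49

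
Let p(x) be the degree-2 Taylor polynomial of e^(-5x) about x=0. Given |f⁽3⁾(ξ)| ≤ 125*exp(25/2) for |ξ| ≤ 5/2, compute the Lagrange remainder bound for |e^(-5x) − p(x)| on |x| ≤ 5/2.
15625*exp(25/2)/48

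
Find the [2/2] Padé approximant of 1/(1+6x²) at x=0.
1/(6*x**2 + 1)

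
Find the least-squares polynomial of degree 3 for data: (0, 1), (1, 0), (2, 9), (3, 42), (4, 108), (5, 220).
15/14 + (-257/84)x + (-3/14)x² + (23/12)x³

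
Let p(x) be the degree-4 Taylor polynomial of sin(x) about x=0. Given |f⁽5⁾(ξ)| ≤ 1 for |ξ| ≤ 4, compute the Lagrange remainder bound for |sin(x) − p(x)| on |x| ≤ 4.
128/15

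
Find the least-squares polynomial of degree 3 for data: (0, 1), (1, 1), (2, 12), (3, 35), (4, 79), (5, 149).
17/21 + (-29/18)x + (32/21)x² + (17/18)x³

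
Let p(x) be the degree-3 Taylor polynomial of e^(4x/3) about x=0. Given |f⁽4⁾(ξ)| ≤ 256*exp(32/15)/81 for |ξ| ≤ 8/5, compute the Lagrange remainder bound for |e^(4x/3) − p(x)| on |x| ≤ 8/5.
131072*exp(32/15)/151875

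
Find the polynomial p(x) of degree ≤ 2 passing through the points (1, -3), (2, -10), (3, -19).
-x**2 - 4*x + 2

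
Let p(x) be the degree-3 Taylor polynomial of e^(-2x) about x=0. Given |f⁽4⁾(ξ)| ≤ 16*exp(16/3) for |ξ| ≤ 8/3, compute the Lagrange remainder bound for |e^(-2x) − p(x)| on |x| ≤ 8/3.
8192*exp(16/3)/243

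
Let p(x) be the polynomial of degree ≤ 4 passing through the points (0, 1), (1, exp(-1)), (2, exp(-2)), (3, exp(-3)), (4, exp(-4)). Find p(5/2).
(-20*exp(3) - 5 + 60*e + 3*exp(4) + 90*exp(2))*exp(-4)/128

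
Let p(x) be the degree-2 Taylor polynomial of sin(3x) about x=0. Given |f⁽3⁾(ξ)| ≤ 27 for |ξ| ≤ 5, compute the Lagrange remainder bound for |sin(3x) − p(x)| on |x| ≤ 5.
1125/2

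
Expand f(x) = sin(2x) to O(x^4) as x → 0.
2*x - 4*x**3/3 + O(x**4)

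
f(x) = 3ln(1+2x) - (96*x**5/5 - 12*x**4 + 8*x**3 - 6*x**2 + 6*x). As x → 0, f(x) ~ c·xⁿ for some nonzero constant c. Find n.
6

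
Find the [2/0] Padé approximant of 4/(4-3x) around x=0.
9*x**2/16 + 3*x/4 + 1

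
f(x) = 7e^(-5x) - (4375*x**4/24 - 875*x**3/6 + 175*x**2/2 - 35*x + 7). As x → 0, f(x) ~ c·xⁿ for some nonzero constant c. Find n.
5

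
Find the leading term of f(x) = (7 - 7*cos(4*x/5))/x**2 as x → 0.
56/25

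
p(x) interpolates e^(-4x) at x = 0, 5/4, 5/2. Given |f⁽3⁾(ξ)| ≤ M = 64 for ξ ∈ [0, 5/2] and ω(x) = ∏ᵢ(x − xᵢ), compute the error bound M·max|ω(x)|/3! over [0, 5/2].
125*sqrt(3)/27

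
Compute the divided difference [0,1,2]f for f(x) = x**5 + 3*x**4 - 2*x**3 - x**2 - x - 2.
29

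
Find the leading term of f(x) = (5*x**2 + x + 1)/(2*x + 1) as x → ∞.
5*x/2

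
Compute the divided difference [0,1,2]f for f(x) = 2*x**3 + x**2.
7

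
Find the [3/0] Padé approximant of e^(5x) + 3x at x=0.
125*x**3/6 + 25*x**2/2 + 8*x + 1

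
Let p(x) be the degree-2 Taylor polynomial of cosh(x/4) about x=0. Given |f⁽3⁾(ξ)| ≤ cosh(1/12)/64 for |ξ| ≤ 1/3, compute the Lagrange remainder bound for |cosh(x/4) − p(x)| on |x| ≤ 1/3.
cosh(1/12)/10368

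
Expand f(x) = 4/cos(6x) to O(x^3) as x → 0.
4 + 72*x**2 + O(x**3)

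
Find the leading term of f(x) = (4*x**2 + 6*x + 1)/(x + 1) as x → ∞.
4*x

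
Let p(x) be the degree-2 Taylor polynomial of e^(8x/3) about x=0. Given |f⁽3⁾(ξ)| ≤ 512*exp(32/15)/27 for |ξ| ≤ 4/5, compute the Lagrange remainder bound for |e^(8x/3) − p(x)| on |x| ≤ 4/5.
16384*exp(32/15)/10125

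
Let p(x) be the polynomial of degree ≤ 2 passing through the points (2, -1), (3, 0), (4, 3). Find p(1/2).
5/4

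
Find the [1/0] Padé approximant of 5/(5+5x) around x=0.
1 - x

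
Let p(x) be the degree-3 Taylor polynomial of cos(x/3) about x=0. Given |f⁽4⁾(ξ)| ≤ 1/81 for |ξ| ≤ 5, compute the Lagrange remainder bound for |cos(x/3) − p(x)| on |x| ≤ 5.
625/1944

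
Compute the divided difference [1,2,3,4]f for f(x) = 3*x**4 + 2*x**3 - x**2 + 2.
32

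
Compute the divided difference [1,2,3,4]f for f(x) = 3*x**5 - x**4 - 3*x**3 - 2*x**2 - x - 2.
182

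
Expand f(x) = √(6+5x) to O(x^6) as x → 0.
sqrt(6) + 5*sqrt(6)*x/12 - 25*sqrt(6)*x**2/288 + 125*sqrt(6)*x**3/3456 - 3125*sqrt(6)*x**4/165888 + 21875*sqrt(6)*x**5/1990656 + O(x**6)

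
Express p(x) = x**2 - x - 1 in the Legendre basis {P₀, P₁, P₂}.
(-2/3)P₀ - P₁ + (2/3)P₂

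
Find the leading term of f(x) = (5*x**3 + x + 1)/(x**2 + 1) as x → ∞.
5*x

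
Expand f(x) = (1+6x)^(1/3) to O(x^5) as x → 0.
1 + 2*x - 4*x**2 + 40*x**3/3 - 160*x**4/3 + O(x**5)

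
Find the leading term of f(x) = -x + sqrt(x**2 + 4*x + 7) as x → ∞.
2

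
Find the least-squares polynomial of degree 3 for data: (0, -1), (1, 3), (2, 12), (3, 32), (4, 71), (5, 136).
-22/21 + (79/18)x + (-115/84)x² + (43/36)x³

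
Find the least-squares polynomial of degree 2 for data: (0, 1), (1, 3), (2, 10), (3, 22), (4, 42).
44/35 + (-113/70)x + (41/14)x²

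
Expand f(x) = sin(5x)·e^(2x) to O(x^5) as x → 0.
5*x + 10*x**2 - 65*x**3/6 - 35*x**4 + O(x**5)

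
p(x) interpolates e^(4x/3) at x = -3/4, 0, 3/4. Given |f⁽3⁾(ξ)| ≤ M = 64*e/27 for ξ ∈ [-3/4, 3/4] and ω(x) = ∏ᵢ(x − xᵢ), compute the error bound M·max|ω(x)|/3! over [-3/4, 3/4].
sqrt(3)*e/27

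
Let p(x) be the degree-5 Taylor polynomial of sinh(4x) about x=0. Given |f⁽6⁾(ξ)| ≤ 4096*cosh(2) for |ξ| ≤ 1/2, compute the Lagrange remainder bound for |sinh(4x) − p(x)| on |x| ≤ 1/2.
4*cosh(2)/45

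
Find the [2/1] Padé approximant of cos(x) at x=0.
1 - x**2/2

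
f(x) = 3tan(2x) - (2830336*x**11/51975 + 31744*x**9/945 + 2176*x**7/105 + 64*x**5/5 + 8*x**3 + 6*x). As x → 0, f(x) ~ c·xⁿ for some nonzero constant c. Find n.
13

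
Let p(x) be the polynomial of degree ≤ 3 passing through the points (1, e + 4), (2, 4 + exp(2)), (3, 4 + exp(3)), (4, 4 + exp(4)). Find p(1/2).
-5*exp(4)/16 - 35*exp(2)/16 + 4 + 35*e/16 + 21*exp(3)/16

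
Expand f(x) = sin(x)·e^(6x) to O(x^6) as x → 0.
x + 6*x**2 + 107*x**3/6 + 35*x**4 + 6121*x**5/120 + O(x**6)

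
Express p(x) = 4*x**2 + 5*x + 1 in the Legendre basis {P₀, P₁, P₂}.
(7/3)P₀ + (5)P₁ + (8/3)P₂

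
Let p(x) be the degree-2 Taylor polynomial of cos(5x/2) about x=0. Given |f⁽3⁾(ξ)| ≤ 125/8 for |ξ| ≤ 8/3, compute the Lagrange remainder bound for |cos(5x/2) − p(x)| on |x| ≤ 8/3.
4000/81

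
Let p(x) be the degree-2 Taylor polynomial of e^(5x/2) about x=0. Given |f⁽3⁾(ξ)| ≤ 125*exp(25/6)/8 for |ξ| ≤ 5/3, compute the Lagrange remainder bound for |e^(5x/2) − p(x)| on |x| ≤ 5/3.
15625*exp(25/6)/1296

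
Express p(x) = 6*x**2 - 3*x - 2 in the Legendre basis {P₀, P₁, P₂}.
(-3)P₁ + (4)P₂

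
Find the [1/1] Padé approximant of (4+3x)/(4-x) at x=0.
(3*x/4 + 1)/(1 - x/4)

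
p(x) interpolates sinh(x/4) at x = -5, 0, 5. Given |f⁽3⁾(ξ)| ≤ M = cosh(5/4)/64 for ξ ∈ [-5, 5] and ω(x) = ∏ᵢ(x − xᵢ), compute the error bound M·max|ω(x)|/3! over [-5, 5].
125*sqrt(3)*cosh(5/4)/1728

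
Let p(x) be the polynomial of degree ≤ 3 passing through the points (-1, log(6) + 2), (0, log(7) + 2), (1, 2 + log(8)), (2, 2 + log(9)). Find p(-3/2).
log(192*2**(1/8)*3**(9/16)*7**(13/16)/343) + 2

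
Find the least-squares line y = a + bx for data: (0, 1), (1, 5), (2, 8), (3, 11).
a = 13/10, b = 33/10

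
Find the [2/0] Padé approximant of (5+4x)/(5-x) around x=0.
x**2/5 + x + 1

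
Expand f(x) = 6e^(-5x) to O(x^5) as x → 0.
6 - 30*x + 75*x**2 - 125*x**3 + 625*x**4/4 + O(x**5)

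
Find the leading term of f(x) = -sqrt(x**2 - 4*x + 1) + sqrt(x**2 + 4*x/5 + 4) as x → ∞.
12/5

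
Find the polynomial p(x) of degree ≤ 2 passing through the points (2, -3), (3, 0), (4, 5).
x**2 - 2*x - 3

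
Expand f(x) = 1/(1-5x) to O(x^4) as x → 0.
1 + 5*x + 25*x**2 + 125*x**3 + O(x**4)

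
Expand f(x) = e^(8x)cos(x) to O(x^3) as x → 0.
1 + 8*x + 63*x**2/2 + O(x**3)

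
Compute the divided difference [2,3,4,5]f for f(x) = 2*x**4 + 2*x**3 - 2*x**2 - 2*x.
30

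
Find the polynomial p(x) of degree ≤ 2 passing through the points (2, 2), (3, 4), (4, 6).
2*x - 2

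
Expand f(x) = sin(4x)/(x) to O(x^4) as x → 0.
4 - 32*x**2/3 + O(x**4)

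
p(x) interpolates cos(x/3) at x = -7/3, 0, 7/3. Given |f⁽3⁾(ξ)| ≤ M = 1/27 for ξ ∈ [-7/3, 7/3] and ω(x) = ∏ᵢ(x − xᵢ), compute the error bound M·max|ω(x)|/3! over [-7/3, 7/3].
343*sqrt(3)/19683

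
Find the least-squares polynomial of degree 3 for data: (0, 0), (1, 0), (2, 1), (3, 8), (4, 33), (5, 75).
17/126 + (859/756)x + (-653/252)x² + (29/27)x³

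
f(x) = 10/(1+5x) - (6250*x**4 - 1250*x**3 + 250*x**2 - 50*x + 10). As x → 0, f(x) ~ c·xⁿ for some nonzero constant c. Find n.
5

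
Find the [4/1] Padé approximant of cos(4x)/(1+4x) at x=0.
(32*x**4/3 - 8*x**2 + 1)/(4*x + 1)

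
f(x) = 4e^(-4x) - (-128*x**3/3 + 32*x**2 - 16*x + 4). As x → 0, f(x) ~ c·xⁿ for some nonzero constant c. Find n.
4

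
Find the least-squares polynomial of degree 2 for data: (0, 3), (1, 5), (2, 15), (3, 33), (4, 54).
18/7 + (-1/7)x + (23/7)x²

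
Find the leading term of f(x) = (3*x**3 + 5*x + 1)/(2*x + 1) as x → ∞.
3*x**2/2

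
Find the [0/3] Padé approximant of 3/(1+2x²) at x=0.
3/(2*x**2 + 1)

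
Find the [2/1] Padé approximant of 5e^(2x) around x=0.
(10*x**2/3 + 20*x/3 + 5)/(1 - 2*x/3)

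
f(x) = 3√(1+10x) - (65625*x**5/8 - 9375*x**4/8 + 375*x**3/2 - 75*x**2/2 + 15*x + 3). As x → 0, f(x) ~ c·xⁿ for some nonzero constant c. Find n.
6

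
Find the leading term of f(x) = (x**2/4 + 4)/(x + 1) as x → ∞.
x/4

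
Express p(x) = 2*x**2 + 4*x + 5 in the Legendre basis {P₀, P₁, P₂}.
(17/3)P₀ + (4)P₁ + (4/3)P₂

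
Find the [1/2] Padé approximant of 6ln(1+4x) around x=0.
24*x/(-4*x**2/3 + 2*x + 1)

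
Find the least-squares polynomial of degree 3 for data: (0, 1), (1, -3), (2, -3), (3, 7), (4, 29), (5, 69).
65/63 + (-967/189)x + (2/9)x² + (19/27)x³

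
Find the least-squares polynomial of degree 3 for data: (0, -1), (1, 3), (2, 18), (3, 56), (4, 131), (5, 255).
-64/63 + (578/189)x + (-10/9)x² + (58/27)x³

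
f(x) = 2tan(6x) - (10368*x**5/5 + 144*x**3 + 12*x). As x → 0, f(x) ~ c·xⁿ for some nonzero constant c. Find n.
7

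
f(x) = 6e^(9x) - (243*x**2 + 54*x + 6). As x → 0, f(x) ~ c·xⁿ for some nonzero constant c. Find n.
3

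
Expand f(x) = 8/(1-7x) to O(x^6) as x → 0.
8 + 56*x + 392*x**2 + 2744*x**3 + 19208*x**4 + 134456*x**5 + O(x**6)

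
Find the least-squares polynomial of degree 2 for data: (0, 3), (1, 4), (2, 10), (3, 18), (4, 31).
102/35 + (-3/7)x + (13/7)x²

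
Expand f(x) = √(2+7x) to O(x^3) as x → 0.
sqrt(2) + 7*sqrt(2)*x/4 - 49*sqrt(2)*x**2/32 + O(x**3)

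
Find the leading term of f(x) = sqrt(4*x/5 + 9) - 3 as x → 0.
2*x/15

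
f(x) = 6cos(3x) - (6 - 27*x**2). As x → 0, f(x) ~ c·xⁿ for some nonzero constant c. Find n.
4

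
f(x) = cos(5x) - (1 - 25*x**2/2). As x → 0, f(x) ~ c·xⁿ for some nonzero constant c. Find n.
4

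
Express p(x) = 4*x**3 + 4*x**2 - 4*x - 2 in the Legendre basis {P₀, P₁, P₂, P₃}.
(-2/3)P₀ + (-8/5)P₁ + (8/3)P₂ + (8/5)P₃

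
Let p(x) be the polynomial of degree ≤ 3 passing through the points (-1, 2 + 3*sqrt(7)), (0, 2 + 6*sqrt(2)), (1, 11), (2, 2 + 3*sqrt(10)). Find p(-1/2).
-13/16 + 3*sqrt(10)/16 + 15*sqrt(7)/16 + 45*sqrt(2)/8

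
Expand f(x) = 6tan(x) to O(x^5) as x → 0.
6*x + 2*x**3 + O(x**5)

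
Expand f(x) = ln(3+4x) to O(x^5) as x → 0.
log(3) + 4*x/3 - 8*x**2/9 + 64*x**3/81 - 64*x**4/81 + O(x**5)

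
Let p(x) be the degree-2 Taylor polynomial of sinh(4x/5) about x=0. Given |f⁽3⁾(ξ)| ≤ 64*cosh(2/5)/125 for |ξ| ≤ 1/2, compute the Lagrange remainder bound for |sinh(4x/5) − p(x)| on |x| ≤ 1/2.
4*cosh(2/5)/375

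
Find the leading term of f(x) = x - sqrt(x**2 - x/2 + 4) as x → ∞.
1/4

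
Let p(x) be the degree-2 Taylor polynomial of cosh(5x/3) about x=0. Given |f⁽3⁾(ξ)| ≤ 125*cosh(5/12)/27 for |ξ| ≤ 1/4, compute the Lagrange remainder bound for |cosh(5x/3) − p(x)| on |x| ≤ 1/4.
125*cosh(5/12)/10368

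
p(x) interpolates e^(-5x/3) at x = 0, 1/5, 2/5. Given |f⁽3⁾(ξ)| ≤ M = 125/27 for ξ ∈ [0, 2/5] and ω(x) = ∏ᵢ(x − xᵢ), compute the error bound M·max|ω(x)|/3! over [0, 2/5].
sqrt(3)/729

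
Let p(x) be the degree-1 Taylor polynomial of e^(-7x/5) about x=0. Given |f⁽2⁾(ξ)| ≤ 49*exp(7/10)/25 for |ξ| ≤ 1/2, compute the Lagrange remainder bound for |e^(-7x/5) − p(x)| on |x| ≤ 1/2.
49*exp(7/10)/200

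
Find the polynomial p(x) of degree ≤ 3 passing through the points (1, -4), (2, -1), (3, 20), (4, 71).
2*x**3 - 3*x**2 - 2*x - 1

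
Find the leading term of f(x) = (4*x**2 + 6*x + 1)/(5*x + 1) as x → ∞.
4*x/5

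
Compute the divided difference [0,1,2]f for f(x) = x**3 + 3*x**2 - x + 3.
6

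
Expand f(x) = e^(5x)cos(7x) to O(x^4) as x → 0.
1 + 5*x - 12*x**2 - 305*x**3/3 + O(x**4)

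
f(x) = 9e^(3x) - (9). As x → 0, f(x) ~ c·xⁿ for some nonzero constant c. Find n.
1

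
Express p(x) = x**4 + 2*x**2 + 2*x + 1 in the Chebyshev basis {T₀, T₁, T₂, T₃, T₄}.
(19/8)T₀ + (2)T₁ + (3/2)T₂ + (1/8)T₄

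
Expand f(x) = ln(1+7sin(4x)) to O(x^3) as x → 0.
28*x - 392*x**2 + O(x**3)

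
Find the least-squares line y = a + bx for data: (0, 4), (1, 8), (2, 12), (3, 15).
a = 21/5, b = 37/10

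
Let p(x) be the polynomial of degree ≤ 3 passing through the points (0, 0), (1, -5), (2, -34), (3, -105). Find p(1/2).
-5/8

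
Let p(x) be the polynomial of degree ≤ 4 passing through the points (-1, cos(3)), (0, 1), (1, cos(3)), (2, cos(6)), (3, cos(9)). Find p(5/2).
35*cos(9)/128 + 7/32 - 75*cos(3)/128 + 35*cos(6)/32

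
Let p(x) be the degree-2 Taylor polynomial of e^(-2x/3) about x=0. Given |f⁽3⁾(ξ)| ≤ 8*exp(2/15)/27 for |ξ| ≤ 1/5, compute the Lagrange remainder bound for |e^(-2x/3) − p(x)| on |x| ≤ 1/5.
4*exp(2/15)/10125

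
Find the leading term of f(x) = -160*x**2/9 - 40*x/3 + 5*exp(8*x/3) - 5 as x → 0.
1280*x**3/81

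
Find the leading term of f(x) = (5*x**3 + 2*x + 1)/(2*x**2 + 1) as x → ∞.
5*x/2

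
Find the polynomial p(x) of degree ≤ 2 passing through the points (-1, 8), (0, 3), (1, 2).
2*x**2 - 3*x + 3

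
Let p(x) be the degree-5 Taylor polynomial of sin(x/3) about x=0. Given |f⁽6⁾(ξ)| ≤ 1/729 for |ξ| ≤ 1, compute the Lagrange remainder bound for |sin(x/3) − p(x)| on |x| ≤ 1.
1/524880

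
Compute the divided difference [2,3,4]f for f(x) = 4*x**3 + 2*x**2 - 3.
38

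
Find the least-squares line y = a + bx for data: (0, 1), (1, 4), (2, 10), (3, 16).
a = 1/10, b = 51/10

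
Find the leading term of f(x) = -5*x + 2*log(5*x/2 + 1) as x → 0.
-25*x**2/4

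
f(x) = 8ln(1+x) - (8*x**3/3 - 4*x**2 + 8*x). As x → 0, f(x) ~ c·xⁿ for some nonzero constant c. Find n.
4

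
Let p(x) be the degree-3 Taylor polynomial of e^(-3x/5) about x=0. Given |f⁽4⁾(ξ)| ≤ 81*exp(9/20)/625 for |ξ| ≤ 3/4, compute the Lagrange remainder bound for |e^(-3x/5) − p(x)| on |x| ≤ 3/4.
2187*exp(9/20)/1280000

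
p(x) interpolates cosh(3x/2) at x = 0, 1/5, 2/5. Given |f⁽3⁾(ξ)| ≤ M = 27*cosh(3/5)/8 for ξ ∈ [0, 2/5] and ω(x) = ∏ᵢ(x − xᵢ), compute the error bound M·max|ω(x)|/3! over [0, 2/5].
sqrt(3)*cosh(3/5)/1000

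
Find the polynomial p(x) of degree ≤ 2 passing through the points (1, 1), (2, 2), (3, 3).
x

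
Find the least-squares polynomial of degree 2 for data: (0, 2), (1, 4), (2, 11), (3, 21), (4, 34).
62/35 + (67/70)x + (25/14)x²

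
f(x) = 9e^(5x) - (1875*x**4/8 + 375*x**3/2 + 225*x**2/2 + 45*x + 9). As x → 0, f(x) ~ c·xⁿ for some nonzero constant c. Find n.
5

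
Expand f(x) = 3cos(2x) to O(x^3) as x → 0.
3 - 6*x**2 + O(x**3)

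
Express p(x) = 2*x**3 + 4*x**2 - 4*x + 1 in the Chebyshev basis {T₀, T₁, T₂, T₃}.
(3)T₀ + (-5/2)T₁ + (2)T₂ + (1/2)T₃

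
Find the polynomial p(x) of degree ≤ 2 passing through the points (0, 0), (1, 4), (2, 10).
x**2 + 3*x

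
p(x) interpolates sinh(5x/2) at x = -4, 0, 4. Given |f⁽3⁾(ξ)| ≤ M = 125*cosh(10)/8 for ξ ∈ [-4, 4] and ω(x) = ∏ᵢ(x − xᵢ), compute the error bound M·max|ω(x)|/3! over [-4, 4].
1000*sqrt(3)*cosh(10)/27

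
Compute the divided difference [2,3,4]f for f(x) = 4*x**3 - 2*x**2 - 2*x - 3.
34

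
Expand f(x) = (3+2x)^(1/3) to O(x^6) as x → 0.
3**(1/3) + 2*3**(1/3)*x/9 - 4*3**(1/3)*x**2/81 + 40*3**(1/3)*x**3/2187 - 160*3**(1/3)*x**4/19683 + 704*3**(1/3)*x**5/177147 + O(x**6)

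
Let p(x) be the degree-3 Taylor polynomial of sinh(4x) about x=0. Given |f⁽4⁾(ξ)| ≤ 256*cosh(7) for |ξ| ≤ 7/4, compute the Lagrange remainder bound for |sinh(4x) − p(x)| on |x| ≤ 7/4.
2401*cosh(7)/24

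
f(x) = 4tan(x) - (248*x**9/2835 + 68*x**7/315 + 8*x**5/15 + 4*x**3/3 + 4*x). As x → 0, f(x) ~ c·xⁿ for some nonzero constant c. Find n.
11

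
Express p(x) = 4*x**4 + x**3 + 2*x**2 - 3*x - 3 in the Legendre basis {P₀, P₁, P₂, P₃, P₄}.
(-23/15)P₀ + (-12/5)P₁ + (76/21)P₂ + (2/5)P₃ + (32/35)P₄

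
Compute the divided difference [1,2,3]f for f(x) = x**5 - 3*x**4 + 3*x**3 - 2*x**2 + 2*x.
31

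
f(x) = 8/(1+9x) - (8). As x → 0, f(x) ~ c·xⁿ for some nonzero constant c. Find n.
1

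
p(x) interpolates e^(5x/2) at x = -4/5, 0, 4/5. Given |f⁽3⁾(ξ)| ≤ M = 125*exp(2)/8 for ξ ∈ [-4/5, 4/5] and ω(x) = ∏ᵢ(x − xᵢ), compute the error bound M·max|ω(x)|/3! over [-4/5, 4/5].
8*sqrt(3)*exp(2)/27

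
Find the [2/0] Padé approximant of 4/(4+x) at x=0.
x**2/16 - x/4 + 1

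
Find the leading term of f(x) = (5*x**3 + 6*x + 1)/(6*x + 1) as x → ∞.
5*x**2/6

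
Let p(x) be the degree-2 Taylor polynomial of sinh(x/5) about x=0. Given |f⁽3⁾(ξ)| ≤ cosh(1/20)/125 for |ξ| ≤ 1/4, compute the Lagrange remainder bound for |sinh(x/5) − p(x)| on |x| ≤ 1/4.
cosh(1/20)/48000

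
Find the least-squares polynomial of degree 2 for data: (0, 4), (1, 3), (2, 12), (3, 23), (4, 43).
129/35 + (-97/35)x + (22/7)x²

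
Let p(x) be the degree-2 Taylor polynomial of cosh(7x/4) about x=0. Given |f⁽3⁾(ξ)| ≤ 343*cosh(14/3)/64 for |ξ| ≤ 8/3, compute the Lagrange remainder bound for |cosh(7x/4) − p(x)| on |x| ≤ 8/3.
1372*cosh(14/3)/81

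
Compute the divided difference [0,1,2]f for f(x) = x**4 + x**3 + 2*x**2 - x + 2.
12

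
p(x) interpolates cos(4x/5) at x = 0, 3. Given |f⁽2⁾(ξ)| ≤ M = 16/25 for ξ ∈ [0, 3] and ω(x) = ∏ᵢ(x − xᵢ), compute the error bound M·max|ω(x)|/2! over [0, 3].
18/25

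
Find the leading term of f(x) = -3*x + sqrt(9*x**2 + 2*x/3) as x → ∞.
1/9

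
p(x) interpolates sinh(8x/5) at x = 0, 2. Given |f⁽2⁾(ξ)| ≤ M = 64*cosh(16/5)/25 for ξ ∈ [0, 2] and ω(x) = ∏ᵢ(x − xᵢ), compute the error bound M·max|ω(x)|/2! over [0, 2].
32*cosh(16/5)/25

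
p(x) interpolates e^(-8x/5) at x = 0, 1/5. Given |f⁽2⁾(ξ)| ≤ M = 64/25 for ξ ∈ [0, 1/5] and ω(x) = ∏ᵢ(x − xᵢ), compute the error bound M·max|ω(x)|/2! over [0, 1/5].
8/625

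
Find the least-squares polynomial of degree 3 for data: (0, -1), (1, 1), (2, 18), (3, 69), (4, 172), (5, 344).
-13/14 + (-3/28)x + (-33/28)x² + (3)x³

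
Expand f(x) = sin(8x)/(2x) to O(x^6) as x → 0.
4 - 128*x**2/3 + 2048*x**4/15 + O(x**6)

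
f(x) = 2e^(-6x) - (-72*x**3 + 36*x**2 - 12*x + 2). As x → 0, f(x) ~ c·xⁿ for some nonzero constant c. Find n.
4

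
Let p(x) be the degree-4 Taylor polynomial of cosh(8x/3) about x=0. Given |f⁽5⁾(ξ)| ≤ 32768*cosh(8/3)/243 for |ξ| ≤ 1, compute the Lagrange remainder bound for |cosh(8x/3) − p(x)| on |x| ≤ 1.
4096*cosh(8/3)/3645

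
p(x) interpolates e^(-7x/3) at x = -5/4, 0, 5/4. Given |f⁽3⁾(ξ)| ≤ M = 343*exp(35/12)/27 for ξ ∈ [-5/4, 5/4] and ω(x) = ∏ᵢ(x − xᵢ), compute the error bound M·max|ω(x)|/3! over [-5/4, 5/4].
42875*sqrt(3)*exp(35/12)/46656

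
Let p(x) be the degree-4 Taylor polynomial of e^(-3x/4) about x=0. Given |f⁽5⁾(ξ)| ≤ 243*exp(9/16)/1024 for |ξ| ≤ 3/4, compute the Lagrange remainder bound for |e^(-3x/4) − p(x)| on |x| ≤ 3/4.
19683*exp(9/16)/41943040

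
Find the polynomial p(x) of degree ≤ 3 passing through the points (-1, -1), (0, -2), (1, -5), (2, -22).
-2*x**3 - x**2 - 2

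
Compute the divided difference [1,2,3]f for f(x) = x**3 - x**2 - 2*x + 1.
5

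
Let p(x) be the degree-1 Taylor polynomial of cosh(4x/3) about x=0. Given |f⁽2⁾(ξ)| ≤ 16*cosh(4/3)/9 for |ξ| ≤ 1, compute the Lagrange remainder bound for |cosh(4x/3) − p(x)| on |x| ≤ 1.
8*cosh(4/3)/9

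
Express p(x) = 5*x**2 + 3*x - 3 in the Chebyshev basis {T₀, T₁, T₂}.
(-1/2)T₀ + (3)T₁ + (5/2)T₂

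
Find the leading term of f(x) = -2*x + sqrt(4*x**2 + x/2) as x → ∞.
1/8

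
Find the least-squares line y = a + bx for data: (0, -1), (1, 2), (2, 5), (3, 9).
a = -6/5, b = 33/10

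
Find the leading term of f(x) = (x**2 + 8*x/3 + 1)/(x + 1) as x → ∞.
x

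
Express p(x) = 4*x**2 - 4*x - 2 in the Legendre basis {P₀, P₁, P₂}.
(-2/3)P₀ + (-4)P₁ + (8/3)P₂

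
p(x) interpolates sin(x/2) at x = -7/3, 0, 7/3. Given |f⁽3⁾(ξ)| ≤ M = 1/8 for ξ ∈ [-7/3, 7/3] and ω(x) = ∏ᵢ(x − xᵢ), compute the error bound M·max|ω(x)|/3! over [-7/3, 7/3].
343*sqrt(3)/5832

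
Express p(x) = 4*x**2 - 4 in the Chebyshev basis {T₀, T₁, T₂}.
(-2)T₀ + (2)T₂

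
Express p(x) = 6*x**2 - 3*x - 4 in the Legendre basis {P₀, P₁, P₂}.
(-2)P₀ + (-3)P₁ + (4)P₂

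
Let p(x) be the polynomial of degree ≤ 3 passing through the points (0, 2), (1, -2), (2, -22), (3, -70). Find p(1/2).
5/4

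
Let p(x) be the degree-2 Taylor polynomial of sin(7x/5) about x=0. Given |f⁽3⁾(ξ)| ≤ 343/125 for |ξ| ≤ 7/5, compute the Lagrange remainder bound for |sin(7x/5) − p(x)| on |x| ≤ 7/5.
117649/93750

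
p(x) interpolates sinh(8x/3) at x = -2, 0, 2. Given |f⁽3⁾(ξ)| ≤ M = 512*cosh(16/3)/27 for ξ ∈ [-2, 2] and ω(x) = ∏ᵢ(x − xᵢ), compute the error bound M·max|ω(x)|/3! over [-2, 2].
4096*sqrt(3)*cosh(16/3)/729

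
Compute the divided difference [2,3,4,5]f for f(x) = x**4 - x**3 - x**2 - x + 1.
13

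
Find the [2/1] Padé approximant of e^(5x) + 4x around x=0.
(-5*x**2/2 + 22*x/3 + 1)/(1 - 5*x/3)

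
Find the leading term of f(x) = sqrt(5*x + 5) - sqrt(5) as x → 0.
sqrt(5)*x/2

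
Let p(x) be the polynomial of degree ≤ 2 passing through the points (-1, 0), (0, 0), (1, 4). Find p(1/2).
3/2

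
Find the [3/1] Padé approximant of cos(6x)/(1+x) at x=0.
(54*x**3 - 252*x**2/17 - 54*x/17 + 1)/(1 - 37*x/17)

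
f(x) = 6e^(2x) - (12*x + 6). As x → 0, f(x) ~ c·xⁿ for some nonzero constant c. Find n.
2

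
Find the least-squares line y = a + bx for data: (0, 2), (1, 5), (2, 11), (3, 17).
a = 11/10, b = 51/10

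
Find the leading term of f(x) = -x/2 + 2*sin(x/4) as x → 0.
-x**3/192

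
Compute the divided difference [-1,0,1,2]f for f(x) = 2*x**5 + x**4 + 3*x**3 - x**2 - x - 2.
15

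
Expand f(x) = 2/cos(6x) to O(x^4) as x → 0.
2 + 36*x**2 + O(x**4)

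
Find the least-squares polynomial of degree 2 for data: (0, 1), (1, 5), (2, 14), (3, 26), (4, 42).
6/7 + (181/70)x + (27/14)x²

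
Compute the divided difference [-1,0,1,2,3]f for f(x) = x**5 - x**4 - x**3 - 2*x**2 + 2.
4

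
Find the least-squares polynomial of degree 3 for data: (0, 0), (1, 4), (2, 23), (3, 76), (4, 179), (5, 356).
-17/126 + (2759/756)x + (-299/126)x² + (343/108)x³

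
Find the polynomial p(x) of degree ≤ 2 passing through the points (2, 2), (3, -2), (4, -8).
-x**2 + x + 4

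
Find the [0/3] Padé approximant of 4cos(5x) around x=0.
4/(25*x**2/2 + 1)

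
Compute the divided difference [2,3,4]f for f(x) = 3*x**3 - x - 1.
27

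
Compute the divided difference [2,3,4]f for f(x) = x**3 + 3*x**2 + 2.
12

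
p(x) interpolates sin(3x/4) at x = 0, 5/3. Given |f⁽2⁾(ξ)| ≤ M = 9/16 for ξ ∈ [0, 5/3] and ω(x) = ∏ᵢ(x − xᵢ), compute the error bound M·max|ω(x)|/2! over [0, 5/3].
25/128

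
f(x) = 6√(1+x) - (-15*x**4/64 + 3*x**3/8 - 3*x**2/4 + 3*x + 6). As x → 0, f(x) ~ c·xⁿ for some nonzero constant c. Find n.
5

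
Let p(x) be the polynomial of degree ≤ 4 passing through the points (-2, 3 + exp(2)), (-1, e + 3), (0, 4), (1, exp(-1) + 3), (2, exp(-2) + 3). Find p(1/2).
(-5 + 60*e + (-20*e + 3*exp(2) + 474)*exp(2))*exp(-2)/128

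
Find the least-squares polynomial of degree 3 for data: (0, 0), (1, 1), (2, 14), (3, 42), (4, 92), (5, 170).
-8/63 + (-715/378)x + (631/252)x² + (101/108)x³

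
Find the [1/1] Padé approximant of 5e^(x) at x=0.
(5*x/2 + 5)/(1 - x/2)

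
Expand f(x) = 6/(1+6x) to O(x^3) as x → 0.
6 - 36*x + 216*x**2 + O(x**3)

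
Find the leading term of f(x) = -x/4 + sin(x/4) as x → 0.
-x**3/384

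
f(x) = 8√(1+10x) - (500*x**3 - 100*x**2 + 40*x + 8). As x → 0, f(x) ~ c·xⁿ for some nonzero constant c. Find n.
4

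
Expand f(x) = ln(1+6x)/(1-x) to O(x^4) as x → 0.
6*x - 12*x**2 + 60*x**3 + O(x**4)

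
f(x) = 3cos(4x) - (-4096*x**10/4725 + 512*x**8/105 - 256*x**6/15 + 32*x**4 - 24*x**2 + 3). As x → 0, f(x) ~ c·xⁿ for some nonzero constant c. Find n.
12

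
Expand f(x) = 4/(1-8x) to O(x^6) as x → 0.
4 + 32*x + 256*x**2 + 2048*x**3 + 16384*x**4 + 131072*x**5 + O(x**6)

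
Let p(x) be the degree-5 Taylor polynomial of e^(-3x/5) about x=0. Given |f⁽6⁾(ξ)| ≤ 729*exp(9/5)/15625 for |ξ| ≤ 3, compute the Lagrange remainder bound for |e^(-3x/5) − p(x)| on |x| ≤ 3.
59049*exp(9/5)/1250000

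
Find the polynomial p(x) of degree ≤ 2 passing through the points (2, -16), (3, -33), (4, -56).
-3*x**2 - 2*x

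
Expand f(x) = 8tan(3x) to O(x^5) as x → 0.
24*x + 72*x**3 + O(x**5)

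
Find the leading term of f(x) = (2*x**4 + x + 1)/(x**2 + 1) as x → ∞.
2*x**2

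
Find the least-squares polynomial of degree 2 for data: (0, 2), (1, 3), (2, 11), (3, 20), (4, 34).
58/35 + (27/70)x + (27/14)x²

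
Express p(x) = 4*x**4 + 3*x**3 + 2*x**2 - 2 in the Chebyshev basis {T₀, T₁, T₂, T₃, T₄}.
(1/2)T₀ + (9/4)T₁ + (3)T₂ + (3/4)T₃ + (1/2)T₄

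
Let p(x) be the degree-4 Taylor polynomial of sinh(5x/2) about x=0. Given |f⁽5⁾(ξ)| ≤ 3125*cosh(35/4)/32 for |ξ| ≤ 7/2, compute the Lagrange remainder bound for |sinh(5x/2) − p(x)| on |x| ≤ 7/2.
10504375*cosh(35/4)/24576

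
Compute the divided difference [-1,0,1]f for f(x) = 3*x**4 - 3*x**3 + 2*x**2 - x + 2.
5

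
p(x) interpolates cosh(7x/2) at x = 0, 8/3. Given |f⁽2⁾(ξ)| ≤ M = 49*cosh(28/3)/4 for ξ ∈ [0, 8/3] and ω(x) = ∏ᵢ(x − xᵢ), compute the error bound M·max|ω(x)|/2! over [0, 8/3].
98*cosh(28/3)/9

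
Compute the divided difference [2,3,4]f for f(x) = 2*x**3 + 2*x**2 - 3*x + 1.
20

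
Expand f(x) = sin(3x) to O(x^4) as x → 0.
3*x - 9*x**3/2 + O(x**4)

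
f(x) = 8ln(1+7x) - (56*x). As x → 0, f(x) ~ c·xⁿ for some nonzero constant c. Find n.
2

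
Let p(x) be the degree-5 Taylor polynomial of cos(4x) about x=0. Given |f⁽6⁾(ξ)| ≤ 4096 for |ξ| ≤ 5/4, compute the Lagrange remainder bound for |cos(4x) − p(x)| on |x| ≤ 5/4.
3125/144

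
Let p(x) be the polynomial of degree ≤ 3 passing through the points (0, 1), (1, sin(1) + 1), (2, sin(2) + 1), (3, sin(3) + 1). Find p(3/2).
-sin(3)/16 + 9*sin(1)/16 + 9*sin(2)/16 + 1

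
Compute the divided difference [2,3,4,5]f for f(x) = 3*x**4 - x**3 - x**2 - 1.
41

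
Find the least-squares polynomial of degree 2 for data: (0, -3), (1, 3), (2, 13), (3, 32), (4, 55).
-20/7 + (31/14)x + (43/14)x²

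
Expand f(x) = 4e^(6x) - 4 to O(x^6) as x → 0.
24*x + 72*x**2 + 144*x**3 + 216*x**4 + 1296*x**5/5 + O(x**6)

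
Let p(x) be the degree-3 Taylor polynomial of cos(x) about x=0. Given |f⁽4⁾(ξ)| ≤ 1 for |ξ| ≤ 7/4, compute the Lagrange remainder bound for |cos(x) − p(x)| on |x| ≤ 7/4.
2401/6144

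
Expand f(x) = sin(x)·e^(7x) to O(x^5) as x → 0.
x + 7*x**2 + 73*x**3/3 + 56*x**4 + O(x**5)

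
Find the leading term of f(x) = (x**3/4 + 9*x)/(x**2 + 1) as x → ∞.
x/4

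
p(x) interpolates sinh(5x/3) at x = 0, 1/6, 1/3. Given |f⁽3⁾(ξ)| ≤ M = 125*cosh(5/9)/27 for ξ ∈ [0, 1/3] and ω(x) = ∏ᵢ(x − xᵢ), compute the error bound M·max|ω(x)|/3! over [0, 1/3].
125*sqrt(3)*cosh(5/9)/157464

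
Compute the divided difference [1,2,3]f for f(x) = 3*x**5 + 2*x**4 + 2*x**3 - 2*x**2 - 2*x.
330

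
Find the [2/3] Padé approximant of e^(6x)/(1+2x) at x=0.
(3*x**2 + 12*x/5 + 1)/(12*x**3/5 - 3*x**2/5 - 8*x/5 + 1)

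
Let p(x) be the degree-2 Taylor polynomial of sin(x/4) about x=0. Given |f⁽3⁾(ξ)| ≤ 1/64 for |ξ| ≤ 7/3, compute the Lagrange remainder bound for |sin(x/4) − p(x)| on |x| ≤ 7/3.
343/10368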